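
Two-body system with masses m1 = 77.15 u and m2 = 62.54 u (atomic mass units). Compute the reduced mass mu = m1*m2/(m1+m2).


mu = m1 * m2 / (m1 + m2)
= 77.15 * 62.54 / (77.15 + 62.54)
= 4824.961 / 139.69
= 34.5405 u

34.5405


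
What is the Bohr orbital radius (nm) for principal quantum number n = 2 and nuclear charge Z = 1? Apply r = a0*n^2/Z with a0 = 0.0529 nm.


r = a0 * n^2 / Z
= 0.0529 * 2^2 / 1
= 0.0529 * 4 / 1
= 0.2116 nm

0.2116


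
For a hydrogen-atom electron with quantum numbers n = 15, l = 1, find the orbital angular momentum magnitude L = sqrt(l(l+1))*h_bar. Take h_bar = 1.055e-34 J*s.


L = sqrt(l*(l+1)) * h_bar
= sqrt(1 * 2) * 1.055e-34
= sqrt(2) * 1.055e-34
= 1.4142 * 1.055e-34
= 1.4920e-34 J*s

1.4920e-34


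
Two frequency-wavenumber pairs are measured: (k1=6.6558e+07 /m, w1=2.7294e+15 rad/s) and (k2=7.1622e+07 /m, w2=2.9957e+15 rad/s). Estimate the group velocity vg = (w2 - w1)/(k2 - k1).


vg = (w2 - w1) / (k2 - k1)
= (2.9957e+15 - 2.7294e+15) / (7.1622e+07 - 6.6558e+07)
= 2.6630e+14 / 5.0640e+06
= 5.2587e+07 m/s

5.2587e+07


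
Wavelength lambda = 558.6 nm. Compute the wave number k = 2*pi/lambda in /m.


k = 2 * pi / lambda
= 6.2832 / (558.6e-9)
= 6.2832 / 5.5860e-07
= 1.1248e+07 /m

1.1248e+07


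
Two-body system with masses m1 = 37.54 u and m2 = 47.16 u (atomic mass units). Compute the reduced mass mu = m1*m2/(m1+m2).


mu = m1 * m2 / (m1 + m2)
= 37.54 * 47.16 / (37.54 + 47.16)
= 1770.3864 / 84.7
= 20.9018 u

20.9018


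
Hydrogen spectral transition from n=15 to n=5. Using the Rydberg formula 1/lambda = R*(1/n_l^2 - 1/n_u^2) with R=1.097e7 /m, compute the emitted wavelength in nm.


1/lambda = R * (1/n_l^2 - 1/n_u^2)
= 1.097e7 * (1/5^2 - 1/15^2)
= 1.097e7 * (0.04 - 0.004444)
= 1.097e7 * 0.035556
= 3.9004e+05 /m
lambda = 1 / 3.9004e+05 = 2563.8104 nm

2563.8104


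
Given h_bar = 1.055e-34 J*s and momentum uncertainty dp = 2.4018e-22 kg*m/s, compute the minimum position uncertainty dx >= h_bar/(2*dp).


dx = h_bar / (2 * dp)
= 1.055e-34 / (2 * 2.4018e-22)
= 1.055e-34 / 4.8036e-22
= 2.1963e-13 m

2.1963e-13


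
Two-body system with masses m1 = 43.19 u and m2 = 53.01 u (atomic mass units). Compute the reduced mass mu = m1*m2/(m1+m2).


mu = m1 * m2 / (m1 + m2)
= 43.19 * 53.01 / (43.19 + 53.01)
= 2289.5019 / 96.2
= 23.7994 u

23.7994


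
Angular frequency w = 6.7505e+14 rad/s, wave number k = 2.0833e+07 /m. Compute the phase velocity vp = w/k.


vp = w / k
= 6.7505e+14 / 2.0833e+07
= 3.2403e+07 m/s

3.2403e+07


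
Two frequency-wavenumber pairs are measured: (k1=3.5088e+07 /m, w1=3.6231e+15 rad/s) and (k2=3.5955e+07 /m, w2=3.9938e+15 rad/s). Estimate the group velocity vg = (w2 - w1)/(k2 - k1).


vg = (w2 - w1) / (k2 - k1)
= (3.9938e+15 - 3.6231e+15) / (3.5955e+07 - 3.5088e+07)
= 3.7070e+14 / 8.6700e+05
= 4.2757e+08 m/s

4.2757e+08


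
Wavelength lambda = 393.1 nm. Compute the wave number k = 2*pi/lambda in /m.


k = 2 * pi / lambda
= 6.2832 / (393.1e-9)
= 6.2832 / 3.9310e-07
= 1.5984e+07 /m

1.5984e+07


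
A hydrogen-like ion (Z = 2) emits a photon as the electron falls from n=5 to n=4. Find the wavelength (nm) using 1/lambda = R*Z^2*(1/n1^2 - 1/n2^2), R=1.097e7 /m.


1/lambda = R * Z^2 * (1/n1^2 - 1/n2^2)
= 1.097e7 * 2^2 * (1/4^2 - 1/5^2)
= 1.097e7 * 4 * (0.0625 - 0.04)
= 9.8730e+05 /m
lambda = 1 / 9.8730e+05
= 1012.8634 nm

1012.8634


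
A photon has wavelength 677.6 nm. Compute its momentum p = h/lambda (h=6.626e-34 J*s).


p = h / lambda
= 6.626e-34 / (677.6e-9)
= 6.626e-34 / 6.7760e-07
= 9.7786e-28 kg*m/s

9.7786e-28


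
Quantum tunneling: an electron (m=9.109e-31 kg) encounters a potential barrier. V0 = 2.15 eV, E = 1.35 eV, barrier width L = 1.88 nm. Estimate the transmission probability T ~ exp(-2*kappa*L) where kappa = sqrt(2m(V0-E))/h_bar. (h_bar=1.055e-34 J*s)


V0 - E = 0.8 eV = 1.2816e-19 J
kappa = sqrt(2 * m * (V0-E)) / h_bar
= sqrt(2 * 9.109e-31 * 1.2816e-19) / 1.055e-34
= 4.5801e+09 /m
2*kappa*L = 2 * 4.5801e+09 * 1.88e-9
= 17.2211
T = exp(-17.2211) = 3.318581e-08

3.318581e-08


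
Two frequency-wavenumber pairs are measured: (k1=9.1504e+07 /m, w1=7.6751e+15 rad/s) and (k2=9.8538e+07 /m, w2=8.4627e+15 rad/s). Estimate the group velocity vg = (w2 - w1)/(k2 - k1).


vg = (w2 - w1) / (k2 - k1)
= (8.4627e+15 - 7.6751e+15) / (9.8538e+07 - 9.1504e+07)
= 7.8760e+14 / 7.0340e+06
= 1.1197e+08 m/s

1.1197e+08


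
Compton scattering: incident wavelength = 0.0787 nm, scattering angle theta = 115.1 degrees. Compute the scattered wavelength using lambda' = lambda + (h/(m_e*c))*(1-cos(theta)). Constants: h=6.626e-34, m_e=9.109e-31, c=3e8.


Compton wavelength: h/(m_e*c) = 2.4247e-12 m
d_lambda = 2.4247e-12 * (1 - cos(115.1 deg))
= 2.4247e-12 * 1.424199
= 3.4533e-12 m = 0.003453 nm
lambda' = 0.0787 + 0.003453
= 0.082153 nm

0.082153


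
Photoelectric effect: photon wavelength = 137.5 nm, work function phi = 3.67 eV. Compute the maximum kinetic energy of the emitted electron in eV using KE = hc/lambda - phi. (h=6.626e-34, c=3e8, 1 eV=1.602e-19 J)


E_photon = hc / lambda
= (6.626e-34)(3e8) / (137.5e-9)
= 1.4457e-18 J
= 9.0242 eV
KE = E_photon - phi
= 9.0242 - 3.67
= 5.3542 eV

5.3542


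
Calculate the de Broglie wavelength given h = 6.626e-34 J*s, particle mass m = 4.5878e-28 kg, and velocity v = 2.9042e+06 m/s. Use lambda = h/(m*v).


lambda = h / (m * v)
= 6.626e-34 / (4.5878e-28 * 2.9042e+06)
= 6.626e-34 / 1.3324e-21
= 4.9730e-13 m

4.9730e-13


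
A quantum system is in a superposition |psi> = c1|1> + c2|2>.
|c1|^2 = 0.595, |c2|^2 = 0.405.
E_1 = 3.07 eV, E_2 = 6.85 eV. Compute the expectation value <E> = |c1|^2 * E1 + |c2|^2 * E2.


<E> = |c1|^2 * E1 + |c2|^2 * E2
= 0.595 * 3.07 + 0.405 * 6.85
= 1.8266 + 2.7742
= 4.6009 eV

4.6009


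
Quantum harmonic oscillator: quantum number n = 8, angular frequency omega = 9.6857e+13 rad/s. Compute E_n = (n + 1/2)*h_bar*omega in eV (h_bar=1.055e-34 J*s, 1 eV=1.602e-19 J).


E = (n + 1/2) * h_bar * omega
= (8 + 0.5) * 1.055e-34 * 9.6857e+13
= 8.5 * 1.0218e-20
= 8.6857e-20 J
= 0.5422 eV

0.5422


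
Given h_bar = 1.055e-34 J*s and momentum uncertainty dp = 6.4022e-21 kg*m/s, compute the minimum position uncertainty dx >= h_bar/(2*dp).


dx = h_bar / (2 * dp)
= 1.055e-34 / (2 * 6.4022e-21)
= 1.055e-34 / 1.2804e-20
= 8.2394e-15 m

8.2394e-15


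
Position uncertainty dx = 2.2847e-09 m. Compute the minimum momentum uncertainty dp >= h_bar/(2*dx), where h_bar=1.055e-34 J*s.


dp = h_bar / (2 * dx)
= 1.055e-34 / (2 * 2.2847e-09)
= 1.055e-34 / 4.5694e-09
= 2.3088e-26 kg*m/s

2.3088e-26


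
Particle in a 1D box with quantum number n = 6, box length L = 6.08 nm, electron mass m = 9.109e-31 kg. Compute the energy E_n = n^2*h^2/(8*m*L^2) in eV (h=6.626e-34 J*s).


E = n^2 * h^2 / (8 * m * L^2)
= 6^2 * (6.626e-34)^2 / (8 * 9.109e-31 * (6.08e-9)^2)
= 36 * 4.3904e-67 / (8 * 9.109e-31 * 3.6966e-17)
= 5.8673e-20 J
= 0.3662 eV

0.3662


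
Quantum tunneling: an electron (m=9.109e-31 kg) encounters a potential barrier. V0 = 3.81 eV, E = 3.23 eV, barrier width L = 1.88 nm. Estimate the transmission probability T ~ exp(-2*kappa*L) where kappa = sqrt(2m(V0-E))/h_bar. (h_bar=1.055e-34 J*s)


V0 - E = 0.58 eV = 9.2916e-20 J
kappa = sqrt(2 * m * (V0-E)) / h_bar
= sqrt(2 * 9.109e-31 * 9.2916e-20) / 1.055e-34
= 3.8998e+09 /m
2*kappa*L = 2 * 3.8998e+09 * 1.88e-9
= 14.6633
T = exp(-14.6633) = 4.283714e-07

4.283714e-07


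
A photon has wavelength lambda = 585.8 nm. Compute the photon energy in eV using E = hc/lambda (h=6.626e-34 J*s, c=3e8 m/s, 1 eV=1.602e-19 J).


E = hc / lambda
= (6.626e-34)(3e8) / (585.8e-9)
= 1.9878e-25 / 5.8580e-07
= 3.3933e-19 J
Converting to eV: 3.3933e-19 / 1.602e-19
= 2.1182 eV

2.1182


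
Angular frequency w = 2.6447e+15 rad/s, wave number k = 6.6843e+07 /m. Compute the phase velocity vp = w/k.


vp = w / k
= 2.6447e+15 / 6.6843e+07
= 3.9566e+07 m/s

3.9566e+07


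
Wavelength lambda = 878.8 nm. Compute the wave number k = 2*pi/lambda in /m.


k = 2 * pi / lambda
= 6.2832 / (878.8e-9)
= 6.2832 / 8.7880e-07
= 7.1497e+06 /m

7.1497e+06


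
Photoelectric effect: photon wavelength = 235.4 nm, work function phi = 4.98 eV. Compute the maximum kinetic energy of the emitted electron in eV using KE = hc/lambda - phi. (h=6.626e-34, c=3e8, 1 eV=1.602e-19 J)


E_photon = hc / lambda
= (6.626e-34)(3e8) / (235.4e-9)
= 8.4444e-19 J
= 5.2711 eV
KE = E_photon - phi
= 5.2711 - 4.98
= 0.2911 eV

0.2911


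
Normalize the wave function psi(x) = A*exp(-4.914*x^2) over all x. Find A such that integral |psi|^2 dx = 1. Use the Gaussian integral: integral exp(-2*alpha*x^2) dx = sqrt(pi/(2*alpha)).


integral |psi|^2 dx = A^2 * sqrt(pi/(2*alpha)) = 1
A^2 = sqrt(2*alpha/pi)
= sqrt(2 * 4.914 / pi)
= 1.768714
A = sqrt(1.768714)
= 1.3299

1.3299


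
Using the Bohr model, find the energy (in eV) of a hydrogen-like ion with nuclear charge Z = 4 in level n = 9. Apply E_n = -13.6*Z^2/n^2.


E_n = -13.6 * Z^2 / n^2
= -13.6 * 4^2 / 9^2
= -13.6 * 16 / 81
= -2.6864 eV

-2.6864


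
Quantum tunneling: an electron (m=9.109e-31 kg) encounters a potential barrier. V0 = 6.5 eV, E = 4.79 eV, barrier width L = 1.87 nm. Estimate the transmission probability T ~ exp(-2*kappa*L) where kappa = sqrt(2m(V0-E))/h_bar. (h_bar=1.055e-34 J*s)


V0 - E = 1.71 eV = 2.7394e-19 J
kappa = sqrt(2 * m * (V0-E)) / h_bar
= sqrt(2 * 9.109e-31 * 2.7394e-19) / 1.055e-34
= 6.6962e+09 /m
2*kappa*L = 2 * 6.6962e+09 * 1.87e-9
= 25.0437
T = exp(-25.0437) = 1.329387e-11

1.329387e-11


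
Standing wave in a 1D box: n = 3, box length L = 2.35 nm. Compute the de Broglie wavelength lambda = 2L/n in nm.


lambda = 2L / n
= 2 * 2.35 / 3
= 4.7 / 3
= 1.5667 nm

1.5667


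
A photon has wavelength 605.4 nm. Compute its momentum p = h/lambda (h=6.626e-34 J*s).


p = h / lambda
= 6.626e-34 / (605.4e-9)
= 6.626e-34 / 6.0540e-07
= 1.0945e-27 kg*m/s

1.0945e-27


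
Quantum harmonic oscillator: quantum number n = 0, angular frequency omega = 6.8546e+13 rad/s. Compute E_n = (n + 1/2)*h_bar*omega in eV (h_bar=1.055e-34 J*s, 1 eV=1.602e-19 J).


E = (n + 1/2) * h_bar * omega
= (0 + 0.5) * 1.055e-34 * 6.8546e+13
= 0.5 * 7.2316e-21
= 3.6158e-21 J
= 0.0226 eV

0.0226


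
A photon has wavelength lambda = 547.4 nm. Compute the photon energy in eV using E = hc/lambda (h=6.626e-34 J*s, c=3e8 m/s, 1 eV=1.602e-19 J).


E = hc / lambda
= (6.626e-34)(3e8) / (547.4e-9)
= 1.9878e-25 / 5.4740e-07
= 3.6313e-19 J
Converting to eV: 3.6313e-19 / 1.602e-19
= 2.2668 eV

2.2668


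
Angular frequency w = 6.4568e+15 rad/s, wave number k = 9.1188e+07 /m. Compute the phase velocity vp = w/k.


vp = w / k
= 6.4568e+15 / 9.1188e+07
= 7.0808e+07 m/s

7.0808e+07


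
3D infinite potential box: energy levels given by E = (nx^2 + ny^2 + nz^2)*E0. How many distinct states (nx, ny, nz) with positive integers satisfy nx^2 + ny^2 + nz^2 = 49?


Enumerate all (nx, ny, nz) with nx^2 + ny^2 + nz^2 = 49:
(2,3,6)
(2,6,3)
(3,2,6)
(3,6,2)
(6,2,3)
(6,3,2)
Total degeneracy = 6

6


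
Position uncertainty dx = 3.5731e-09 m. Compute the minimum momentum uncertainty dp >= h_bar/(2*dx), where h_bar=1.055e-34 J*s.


dp = h_bar / (2 * dx)
= 1.055e-34 / (2 * 3.5731e-09)
= 1.055e-34 / 7.1462e-09
= 1.4763e-26 kg*m/s

1.4763e-26


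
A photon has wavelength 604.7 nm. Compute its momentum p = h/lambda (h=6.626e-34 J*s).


p = h / lambda
= 6.626e-34 / (604.7e-9)
= 6.626e-34 / 6.0470e-07
= 1.0957e-27 kg*m/s

1.0957e-27


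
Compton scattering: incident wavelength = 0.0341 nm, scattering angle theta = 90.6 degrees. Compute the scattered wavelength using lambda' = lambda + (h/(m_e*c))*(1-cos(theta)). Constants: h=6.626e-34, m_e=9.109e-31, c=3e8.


Compton wavelength: h/(m_e*c) = 2.4247e-12 m
d_lambda = 2.4247e-12 * (1 - cos(90.6 deg))
= 2.4247e-12 * 1.010472
= 2.4501e-12 m = 0.00245 nm
lambda' = 0.0341 + 0.00245
= 0.03655 nm

0.03655


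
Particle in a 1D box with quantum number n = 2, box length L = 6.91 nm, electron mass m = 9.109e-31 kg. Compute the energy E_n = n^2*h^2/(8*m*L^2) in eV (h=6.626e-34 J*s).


E = n^2 * h^2 / (8 * m * L^2)
= 2^2 * (6.626e-34)^2 / (8 * 9.109e-31 * (6.91e-9)^2)
= 4 * 4.3904e-67 / (8 * 9.109e-31 * 4.7748e-17)
= 5.0471e-21 J
= 0.0315 eV

0.0315


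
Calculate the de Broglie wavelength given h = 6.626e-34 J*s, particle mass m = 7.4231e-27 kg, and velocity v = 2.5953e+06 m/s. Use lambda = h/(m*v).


lambda = h / (m * v)
= 6.626e-34 / (7.4231e-27 * 2.5953e+06)
= 6.626e-34 / 1.9265e-20
= 3.4394e-14 m

3.4394e-14


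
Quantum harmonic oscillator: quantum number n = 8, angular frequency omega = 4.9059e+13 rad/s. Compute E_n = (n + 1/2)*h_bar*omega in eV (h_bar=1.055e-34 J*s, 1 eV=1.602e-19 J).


E = (n + 1/2) * h_bar * omega
= (8 + 0.5) * 1.055e-34 * 4.9059e+13
= 8.5 * 5.1757e-21
= 4.3994e-20 J
= 0.2746 eV

0.2746


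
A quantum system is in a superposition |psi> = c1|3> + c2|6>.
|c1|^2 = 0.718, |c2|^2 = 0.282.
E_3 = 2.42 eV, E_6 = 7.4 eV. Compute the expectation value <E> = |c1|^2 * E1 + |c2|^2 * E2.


<E> = |c1|^2 * E1 + |c2|^2 * E2
= 0.718 * 2.42 + 0.282 * 7.4
= 1.7376 + 2.0868
= 3.8244 eV

3.8244


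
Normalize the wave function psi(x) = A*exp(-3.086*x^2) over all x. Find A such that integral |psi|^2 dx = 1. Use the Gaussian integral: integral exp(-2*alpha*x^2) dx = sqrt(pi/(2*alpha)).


integral |psi|^2 dx = A^2 * sqrt(pi/(2*alpha)) = 1
A^2 = sqrt(2*alpha/pi)
= sqrt(2 * 3.086 / pi)
= 1.401645
A = sqrt(1.401645)
= 1.1839

1.1839


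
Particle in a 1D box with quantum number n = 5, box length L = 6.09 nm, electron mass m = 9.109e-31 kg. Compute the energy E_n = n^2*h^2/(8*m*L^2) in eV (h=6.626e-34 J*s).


E = n^2 * h^2 / (8 * m * L^2)
= 5^2 * (6.626e-34)^2 / (8 * 9.109e-31 * (6.09e-9)^2)
= 25 * 4.3904e-67 / (8 * 9.109e-31 * 3.7088e-17)
= 4.0611e-20 J
= 0.2535 eV

0.2535


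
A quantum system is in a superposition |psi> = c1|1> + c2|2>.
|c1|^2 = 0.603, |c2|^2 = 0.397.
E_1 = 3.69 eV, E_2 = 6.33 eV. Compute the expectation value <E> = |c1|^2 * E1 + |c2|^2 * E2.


<E> = |c1|^2 * E1 + |c2|^2 * E2
= 0.603 * 3.69 + 0.397 * 6.33
= 2.2251 + 2.513
= 4.7381 eV

4.7381


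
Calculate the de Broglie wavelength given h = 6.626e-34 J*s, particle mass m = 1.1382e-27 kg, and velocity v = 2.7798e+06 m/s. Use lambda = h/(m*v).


lambda = h / (m * v)
= 6.626e-34 / (1.1382e-27 * 2.7798e+06)
= 6.626e-34 / 3.1640e-21
= 2.0942e-13 m

2.0942e-13


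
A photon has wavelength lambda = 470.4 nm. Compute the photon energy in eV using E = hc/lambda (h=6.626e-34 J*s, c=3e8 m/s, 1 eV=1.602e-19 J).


E = hc / lambda
= (6.626e-34)(3e8) / (470.4e-9)
= 1.9878e-25 / 4.7040e-07
= 4.2258e-19 J
Converting to eV: 4.2258e-19 / 1.602e-19
= 2.6378 eV

2.6378


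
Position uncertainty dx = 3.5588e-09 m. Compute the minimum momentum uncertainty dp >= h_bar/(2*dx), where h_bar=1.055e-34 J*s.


dp = h_bar / (2 * dx)
= 1.055e-34 / (2 * 3.5588e-09)
= 1.055e-34 / 7.1176e-09
= 1.4822e-26 kg*m/s

1.4822e-26


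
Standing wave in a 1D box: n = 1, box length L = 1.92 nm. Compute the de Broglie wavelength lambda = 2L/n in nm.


lambda = 2L / n
= 2 * 1.92 / 1
= 3.84 / 1
= 3.84 nm

3.84


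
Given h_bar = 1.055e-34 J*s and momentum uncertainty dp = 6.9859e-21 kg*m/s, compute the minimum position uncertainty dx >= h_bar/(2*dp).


dx = h_bar / (2 * dp)
= 1.055e-34 / (2 * 6.9859e-21)
= 1.055e-34 / 1.3972e-20
= 7.5509e-15 m

7.5509e-15


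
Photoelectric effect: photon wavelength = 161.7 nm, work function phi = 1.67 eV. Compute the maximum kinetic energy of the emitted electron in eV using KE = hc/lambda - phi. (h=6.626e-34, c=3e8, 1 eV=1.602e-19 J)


E_photon = hc / lambda
= (6.626e-34)(3e8) / (161.7e-9)
= 1.2293e-18 J
= 7.6736 eV
KE = E_photon - phi
= 7.6736 - 1.67
= 6.0036 eV

6.0036


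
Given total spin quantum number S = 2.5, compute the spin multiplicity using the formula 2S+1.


Spin multiplicity = 2S + 1
= 2 * 2.5 + 1
= 5.0 + 1
= 6

6


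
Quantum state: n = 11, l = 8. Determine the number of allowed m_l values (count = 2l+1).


m_l ranges from -l to +l in integer steps
So m_l goes from -8 to +8
Count = 2l + 1 = 2*8 + 1
= 17

17


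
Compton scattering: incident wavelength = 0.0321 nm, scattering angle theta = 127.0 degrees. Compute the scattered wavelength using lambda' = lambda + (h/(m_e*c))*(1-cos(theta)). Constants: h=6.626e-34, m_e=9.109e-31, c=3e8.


Compton wavelength: h/(m_e*c) = 2.4247e-12 m
d_lambda = 2.4247e-12 * (1 - cos(127.0 deg))
= 2.4247e-12 * 1.601815
= 3.8839e-12 m = 0.003884 nm
lambda' = 0.0321 + 0.003884
= 0.035984 nm

0.035984


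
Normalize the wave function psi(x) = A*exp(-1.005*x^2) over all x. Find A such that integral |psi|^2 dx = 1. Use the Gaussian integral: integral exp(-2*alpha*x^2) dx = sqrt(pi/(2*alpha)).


integral |psi|^2 dx = A^2 * sqrt(pi/(2*alpha)) = 1
A^2 = sqrt(2*alpha/pi)
= sqrt(2 * 1.005 / pi)
= 0.799877
A = sqrt(0.799877)
= 0.8944

0.8944


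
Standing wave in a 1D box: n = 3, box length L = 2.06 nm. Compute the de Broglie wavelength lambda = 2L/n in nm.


lambda = 2L / n
= 2 * 2.06 / 3
= 4.12 / 3
= 1.3733 nm

1.3733


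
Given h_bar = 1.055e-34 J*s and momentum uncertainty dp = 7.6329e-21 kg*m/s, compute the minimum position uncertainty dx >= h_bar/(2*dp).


dx = h_bar / (2 * dp)
= 1.055e-34 / (2 * 7.6329e-21)
= 1.055e-34 / 1.5266e-20
= 6.9109e-15 m

6.9109e-15


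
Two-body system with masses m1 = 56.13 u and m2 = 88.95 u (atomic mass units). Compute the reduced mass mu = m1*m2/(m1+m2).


mu = m1 * m2 / (m1 + m2)
= 56.13 * 88.95 / (56.13 + 88.95)
= 4992.7635 / 145.08
= 34.4139 u

34.4139


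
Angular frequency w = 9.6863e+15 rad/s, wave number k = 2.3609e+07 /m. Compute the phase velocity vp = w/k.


vp = w / k
= 9.6863e+15 / 2.3609e+07
= 4.1028e+08 m/s

4.1028e+08


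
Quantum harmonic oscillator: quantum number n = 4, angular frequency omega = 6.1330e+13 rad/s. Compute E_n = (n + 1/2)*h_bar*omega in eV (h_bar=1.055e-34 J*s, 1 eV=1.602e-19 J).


E = (n + 1/2) * h_bar * omega
= (4 + 0.5) * 1.055e-34 * 6.1330e+13
= 4.5 * 6.4703e-21
= 2.9116e-20 J
= 0.1818 eV

0.1818


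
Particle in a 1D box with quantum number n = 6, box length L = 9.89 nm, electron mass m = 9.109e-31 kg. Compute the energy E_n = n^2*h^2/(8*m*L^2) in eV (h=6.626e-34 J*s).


E = n^2 * h^2 / (8 * m * L^2)
= 6^2 * (6.626e-34)^2 / (8 * 9.109e-31 * (9.89e-9)^2)
= 36 * 4.3904e-67 / (8 * 9.109e-31 * 9.7812e-17)
= 2.2174e-20 J
= 0.1384 eV

0.1384


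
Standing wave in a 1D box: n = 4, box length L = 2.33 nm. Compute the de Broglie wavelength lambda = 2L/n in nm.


lambda = 2L / n
= 2 * 2.33 / 4
= 4.66 / 4
= 1.165 nm

1.165


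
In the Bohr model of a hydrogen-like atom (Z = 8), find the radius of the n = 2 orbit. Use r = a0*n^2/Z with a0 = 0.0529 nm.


r = a0 * n^2 / Z
= 0.0529 * 2^2 / 8
= 0.0529 * 4 / 8
= 0.0265 nm

0.0265


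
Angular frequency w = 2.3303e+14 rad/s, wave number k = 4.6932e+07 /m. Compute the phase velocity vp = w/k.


vp = w / k
= 2.3303e+14 / 4.6932e+07
= 4.9653e+06 m/s

4.9653e+06


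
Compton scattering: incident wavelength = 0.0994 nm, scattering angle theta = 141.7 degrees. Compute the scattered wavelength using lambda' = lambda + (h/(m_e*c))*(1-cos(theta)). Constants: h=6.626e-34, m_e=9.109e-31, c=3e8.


Compton wavelength: h/(m_e*c) = 2.4247e-12 m
d_lambda = 2.4247e-12 * (1 - cos(141.7 deg))
= 2.4247e-12 * 1.784776
= 4.3276e-12 m = 0.004328 nm
lambda' = 0.0994 + 0.004328
= 0.103728 nm

0.103728


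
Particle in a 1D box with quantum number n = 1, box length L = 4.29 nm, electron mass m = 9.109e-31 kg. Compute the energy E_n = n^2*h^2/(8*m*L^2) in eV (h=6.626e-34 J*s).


E = n^2 * h^2 / (8 * m * L^2)
= 1^2 * (6.626e-34)^2 / (8 * 9.109e-31 * (4.29e-9)^2)
= 1 * 4.3904e-67 / (8 * 9.109e-31 * 1.8404e-17)
= 3.2736e-21 J
= 0.0204 eV

0.0204


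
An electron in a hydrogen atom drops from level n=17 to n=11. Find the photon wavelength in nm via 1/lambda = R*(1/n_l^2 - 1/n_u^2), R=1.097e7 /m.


1/lambda = R * (1/n_l^2 - 1/n_u^2)
= 1.097e7 * (1/11^2 - 1/17^2)
= 1.097e7 * (0.008264 - 0.00346)
= 1.097e7 * 0.004804
= 5.2703e+04 /m
lambda = 1 / 5.2703e+04 = 18974.3673 nm

18974.3673


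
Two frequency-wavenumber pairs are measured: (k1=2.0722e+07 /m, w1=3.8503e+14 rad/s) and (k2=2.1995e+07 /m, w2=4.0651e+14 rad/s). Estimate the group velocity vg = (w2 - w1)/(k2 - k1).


vg = (w2 - w1) / (k2 - k1)
= (4.0651e+14 - 3.8503e+14) / (2.1995e+07 - 2.0722e+07)
= 2.1480e+13 / 1.2730e+06
= 1.6874e+07 m/s

1.6874e+07


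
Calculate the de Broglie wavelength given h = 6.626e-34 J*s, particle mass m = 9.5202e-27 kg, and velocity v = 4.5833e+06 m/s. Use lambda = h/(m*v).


lambda = h / (m * v)
= 6.626e-34 / (9.5202e-27 * 4.5833e+06)
= 6.626e-34 / 4.3634e-20
= 1.5185e-14 m

1.5185e-14


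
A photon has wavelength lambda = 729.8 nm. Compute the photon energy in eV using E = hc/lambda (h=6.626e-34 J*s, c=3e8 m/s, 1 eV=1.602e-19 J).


E = hc / lambda
= (6.626e-34)(3e8) / (729.8e-9)
= 1.9878e-25 / 7.2980e-07
= 2.7238e-19 J
Converting to eV: 2.7238e-19 / 1.602e-19
= 1.7002 eV

1.7002


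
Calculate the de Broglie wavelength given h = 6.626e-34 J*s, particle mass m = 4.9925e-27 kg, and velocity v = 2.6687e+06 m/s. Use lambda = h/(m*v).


lambda = h / (m * v)
= 6.626e-34 / (4.9925e-27 * 2.6687e+06)
= 6.626e-34 / 1.3323e-20
= 4.9732e-14 m

4.9732e-14


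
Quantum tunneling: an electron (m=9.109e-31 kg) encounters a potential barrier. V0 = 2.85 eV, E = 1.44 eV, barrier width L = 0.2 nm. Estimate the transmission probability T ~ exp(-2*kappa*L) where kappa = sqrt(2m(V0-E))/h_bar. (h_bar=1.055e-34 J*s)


V0 - E = 1.41 eV = 2.2588e-19 J
kappa = sqrt(2 * m * (V0-E)) / h_bar
= sqrt(2 * 9.109e-31 * 2.2588e-19) / 1.055e-34
= 6.0805e+09 /m
2*kappa*L = 2 * 6.0805e+09 * 0.2e-9
= 2.4322
T = exp(-2.4322) = 8.784366e-02

8.784366e-02


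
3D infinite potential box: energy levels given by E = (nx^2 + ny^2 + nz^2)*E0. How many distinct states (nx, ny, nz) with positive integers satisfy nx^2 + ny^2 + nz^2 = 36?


Enumerate all (nx, ny, nz) with nx^2 + ny^2 + nz^2 = 36:
(2,4,4)
(4,2,4)
(4,4,2)
Total degeneracy = 3

3


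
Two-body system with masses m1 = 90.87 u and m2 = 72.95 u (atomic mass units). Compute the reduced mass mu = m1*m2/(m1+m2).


mu = m1 * m2 / (m1 + m2)
= 90.87 * 72.95 / (90.87 + 72.95)
= 6628.9665 / 163.82
= 40.4649 u

40.4649


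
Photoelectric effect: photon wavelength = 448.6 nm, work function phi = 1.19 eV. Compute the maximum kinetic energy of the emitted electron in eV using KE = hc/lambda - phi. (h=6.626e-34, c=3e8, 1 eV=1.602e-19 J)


E_photon = hc / lambda
= (6.626e-34)(3e8) / (448.6e-9)
= 4.4311e-19 J
= 2.766 eV
KE = E_photon - phi
= 2.766 - 1.19
= 1.576 eV

1.576


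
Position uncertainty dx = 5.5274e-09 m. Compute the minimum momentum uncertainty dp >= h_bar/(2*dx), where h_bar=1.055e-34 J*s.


dp = h_bar / (2 * dx)
= 1.055e-34 / (2 * 5.5274e-09)
= 1.055e-34 / 1.1055e-08
= 9.5434e-27 kg*m/s

9.5434e-27


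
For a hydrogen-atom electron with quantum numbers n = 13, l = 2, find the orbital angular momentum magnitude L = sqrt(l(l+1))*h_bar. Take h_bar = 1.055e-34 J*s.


L = sqrt(l*(l+1)) * h_bar
= sqrt(2 * 3) * 1.055e-34
= sqrt(6) * 1.055e-34
= 2.4495 * 1.055e-34
= 2.5842e-34 J*s

2.5842e-34


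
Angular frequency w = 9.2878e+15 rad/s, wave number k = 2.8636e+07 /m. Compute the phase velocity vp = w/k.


vp = w / k
= 9.2878e+15 / 2.8636e+07
= 3.2434e+08 m/s

3.2434e+08


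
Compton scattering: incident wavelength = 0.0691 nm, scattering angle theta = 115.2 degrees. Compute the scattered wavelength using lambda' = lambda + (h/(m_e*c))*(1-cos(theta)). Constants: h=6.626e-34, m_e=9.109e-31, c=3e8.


Compton wavelength: h/(m_e*c) = 2.4247e-12 m
d_lambda = 2.4247e-12 * (1 - cos(115.2 deg))
= 2.4247e-12 * 1.425779
= 3.4571e-12 m = 0.003457 nm
lambda' = 0.0691 + 0.003457
= 0.072557 nm

0.072557


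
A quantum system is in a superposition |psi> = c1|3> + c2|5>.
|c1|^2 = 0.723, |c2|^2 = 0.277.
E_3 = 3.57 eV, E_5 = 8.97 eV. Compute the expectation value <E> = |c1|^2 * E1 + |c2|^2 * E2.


<E> = |c1|^2 * E1 + |c2|^2 * E2
= 0.723 * 3.57 + 0.277 * 8.97
= 2.5811 + 2.4847
= 5.0658 eV

5.0658


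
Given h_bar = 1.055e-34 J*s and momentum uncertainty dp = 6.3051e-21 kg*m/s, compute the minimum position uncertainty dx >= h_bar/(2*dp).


dx = h_bar / (2 * dp)
= 1.055e-34 / (2 * 6.3051e-21)
= 1.055e-34 / 1.2610e-20
= 8.3662e-15 m

8.3662e-15


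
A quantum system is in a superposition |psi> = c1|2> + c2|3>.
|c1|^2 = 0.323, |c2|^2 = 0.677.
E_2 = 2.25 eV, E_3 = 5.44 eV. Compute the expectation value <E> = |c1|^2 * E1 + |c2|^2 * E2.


<E> = |c1|^2 * E1 + |c2|^2 * E2
= 0.323 * 2.25 + 0.677 * 5.44
= 0.7268 + 3.6829
= 4.4096 eV

4.4096


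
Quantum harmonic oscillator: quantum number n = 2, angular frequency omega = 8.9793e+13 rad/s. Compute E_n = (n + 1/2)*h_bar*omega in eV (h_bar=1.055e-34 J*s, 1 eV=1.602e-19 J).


E = (n + 1/2) * h_bar * omega
= (2 + 0.5) * 1.055e-34 * 8.9793e+13
= 2.5 * 9.4732e-21
= 2.3683e-20 J
= 0.1478 eV

0.1478


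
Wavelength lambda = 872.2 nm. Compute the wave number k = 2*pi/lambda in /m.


k = 2 * pi / lambda
= 6.2832 / (872.2e-9)
= 6.2832 / 8.7220e-07
= 7.2038e+06 /m

7.2038e+06


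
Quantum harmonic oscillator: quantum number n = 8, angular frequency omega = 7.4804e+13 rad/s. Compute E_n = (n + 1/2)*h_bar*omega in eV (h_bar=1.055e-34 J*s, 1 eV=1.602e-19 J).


E = (n + 1/2) * h_bar * omega
= (8 + 0.5) * 1.055e-34 * 7.4804e+13
= 8.5 * 7.8918e-21
= 6.7080e-20 J
= 0.4187 eV

0.4187


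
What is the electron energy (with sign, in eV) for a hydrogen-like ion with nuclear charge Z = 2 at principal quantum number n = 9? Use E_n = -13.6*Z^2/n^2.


E_n = -13.6 * Z^2 / n^2
= -13.6 * 2^2 / 9^2
= -13.6 * 4 / 81
= -0.6716 eV

-0.6716


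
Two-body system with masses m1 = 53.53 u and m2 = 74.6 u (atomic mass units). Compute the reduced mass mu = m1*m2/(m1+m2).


mu = m1 * m2 / (m1 + m2)
= 53.53 * 74.6 / (53.53 + 74.6)
= 3993.338 / 128.13
= 31.1663 u

31.1663


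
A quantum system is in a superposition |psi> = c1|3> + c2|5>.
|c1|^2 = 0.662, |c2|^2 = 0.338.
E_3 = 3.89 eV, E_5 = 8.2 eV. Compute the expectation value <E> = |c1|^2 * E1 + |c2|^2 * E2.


<E> = |c1|^2 * E1 + |c2|^2 * E2
= 0.662 * 3.89 + 0.338 * 8.2
= 2.5752 + 2.7716
= 5.3468 eV

5.3468


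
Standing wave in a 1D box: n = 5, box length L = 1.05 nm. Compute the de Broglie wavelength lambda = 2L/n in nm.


lambda = 2L / n
= 2 * 1.05 / 5
= 2.1 / 5
= 0.42 nm

0.42


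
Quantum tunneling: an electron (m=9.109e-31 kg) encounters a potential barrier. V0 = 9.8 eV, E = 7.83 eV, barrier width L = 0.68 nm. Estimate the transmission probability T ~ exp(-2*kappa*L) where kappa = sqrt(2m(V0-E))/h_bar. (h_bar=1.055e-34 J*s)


V0 - E = 1.97 eV = 3.1559e-19 J
kappa = sqrt(2 * m * (V0-E)) / h_bar
= sqrt(2 * 9.109e-31 * 3.1559e-19) / 1.055e-34
= 7.1872e+09 /m
2*kappa*L = 2 * 7.1872e+09 * 0.68e-9
= 9.7746
T = exp(-9.7746) = 5.687533e-05

5.687533e-05


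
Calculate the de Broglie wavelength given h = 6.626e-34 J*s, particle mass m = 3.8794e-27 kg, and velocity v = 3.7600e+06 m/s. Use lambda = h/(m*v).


lambda = h / (m * v)
= 6.626e-34 / (3.8794e-27 * 3.7600e+06)
= 6.626e-34 / 1.4587e-20
= 4.5425e-14 m

4.5425e-14


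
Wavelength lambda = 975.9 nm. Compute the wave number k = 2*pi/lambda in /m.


k = 2 * pi / lambda
= 6.2832 / (975.9e-9)
= 6.2832 / 9.7590e-07
= 6.4383e+06 /m

6.4383e+06


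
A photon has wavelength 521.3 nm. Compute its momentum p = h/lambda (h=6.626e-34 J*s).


p = h / lambda
= 6.626e-34 / (521.3e-9)
= 6.626e-34 / 5.2130e-07
= 1.2711e-27 kg*m/s

1.2711e-27


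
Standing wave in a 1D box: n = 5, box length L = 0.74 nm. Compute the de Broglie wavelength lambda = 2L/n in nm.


lambda = 2L / n
= 2 * 0.74 / 5
= 1.48 / 5
= 0.296 nm

0.296


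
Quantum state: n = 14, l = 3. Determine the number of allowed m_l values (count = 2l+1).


m_l ranges from -l to +l in integer steps
So m_l goes from -3 to +3
Count = 2l + 1 = 2*3 + 1
= 7

7


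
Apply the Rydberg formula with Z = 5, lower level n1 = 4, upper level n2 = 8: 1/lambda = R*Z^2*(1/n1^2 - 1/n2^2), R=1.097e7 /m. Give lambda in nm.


1/lambda = R * Z^2 * (1/n1^2 - 1/n2^2)
= 1.097e7 * 5^2 * (1/4^2 - 1/8^2)
= 1.097e7 * 25 * (0.0625 - 0.015625)
= 1.2855e+07 /m
lambda = 1 / 1.2855e+07
= 77.7879 nm

77.7879


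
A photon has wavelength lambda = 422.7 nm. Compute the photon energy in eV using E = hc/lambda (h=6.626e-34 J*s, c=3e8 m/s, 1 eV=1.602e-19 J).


E = hc / lambda
= (6.626e-34)(3e8) / (422.7e-9)
= 1.9878e-25 / 4.2270e-07
= 4.7026e-19 J
Converting to eV: 4.7026e-19 / 1.602e-19
= 2.9355 eV

2.9355


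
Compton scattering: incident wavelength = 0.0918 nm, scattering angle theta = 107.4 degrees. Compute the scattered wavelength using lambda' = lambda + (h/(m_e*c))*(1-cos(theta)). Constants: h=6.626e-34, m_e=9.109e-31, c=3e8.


Compton wavelength: h/(m_e*c) = 2.4247e-12 m
d_lambda = 2.4247e-12 * (1 - cos(107.4 deg))
= 2.4247e-12 * 1.299041
= 3.1498e-12 m = 0.00315 nm
lambda' = 0.0918 + 0.00315
= 0.09495 nm

0.09495


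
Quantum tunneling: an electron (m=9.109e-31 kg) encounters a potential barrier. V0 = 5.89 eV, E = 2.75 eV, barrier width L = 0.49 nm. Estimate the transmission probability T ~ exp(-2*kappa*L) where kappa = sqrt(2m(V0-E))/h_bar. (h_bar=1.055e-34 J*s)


V0 - E = 3.14 eV = 5.0303e-19 J
kappa = sqrt(2 * m * (V0-E)) / h_bar
= sqrt(2 * 9.109e-31 * 5.0303e-19) / 1.055e-34
= 9.0739e+09 /m
2*kappa*L = 2 * 9.0739e+09 * 0.49e-9
= 8.8924
T = exp(-8.8924) = 1.374265e-04

1.374265e-04


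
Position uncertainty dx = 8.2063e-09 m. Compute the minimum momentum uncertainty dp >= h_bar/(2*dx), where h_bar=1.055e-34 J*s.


dp = h_bar / (2 * dx)
= 1.055e-34 / (2 * 8.2063e-09)
= 1.055e-34 / 1.6413e-08
= 6.4280e-27 kg*m/s

6.4280e-27


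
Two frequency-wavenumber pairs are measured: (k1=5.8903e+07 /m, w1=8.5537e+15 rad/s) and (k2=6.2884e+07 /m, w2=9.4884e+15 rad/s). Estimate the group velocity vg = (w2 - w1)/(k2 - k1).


vg = (w2 - w1) / (k2 - k1)
= (9.4884e+15 - 8.5537e+15) / (6.2884e+07 - 5.8903e+07)
= 9.3470e+14 / 3.9810e+06
= 2.3479e+08 m/s

2.3479e+08


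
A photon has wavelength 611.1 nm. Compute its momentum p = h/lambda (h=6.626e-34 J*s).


p = h / lambda
= 6.626e-34 / (611.1e-9)
= 6.626e-34 / 6.1110e-07
= 1.0843e-27 kg*m/s

1.0843e-27


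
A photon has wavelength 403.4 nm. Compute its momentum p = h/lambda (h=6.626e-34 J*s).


p = h / lambda
= 6.626e-34 / (403.4e-9)
= 6.626e-34 / 4.0340e-07
= 1.6425e-27 kg*m/s

1.6425e-27


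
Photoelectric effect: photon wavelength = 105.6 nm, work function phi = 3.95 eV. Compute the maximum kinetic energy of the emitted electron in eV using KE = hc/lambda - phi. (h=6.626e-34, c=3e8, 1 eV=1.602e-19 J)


E_photon = hc / lambda
= (6.626e-34)(3e8) / (105.6e-9)
= 1.8824e-18 J
= 11.7502 eV
KE = E_photon - phi
= 11.7502 - 3.95
= 7.8002 eV

7.8002


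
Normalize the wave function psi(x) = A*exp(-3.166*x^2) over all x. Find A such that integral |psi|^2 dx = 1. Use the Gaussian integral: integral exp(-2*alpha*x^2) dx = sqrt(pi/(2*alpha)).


integral |psi|^2 dx = A^2 * sqrt(pi/(2*alpha)) = 1
A^2 = sqrt(2*alpha/pi)
= sqrt(2 * 3.166 / pi)
= 1.419697
A = sqrt(1.419697)
= 1.1915

1.1915


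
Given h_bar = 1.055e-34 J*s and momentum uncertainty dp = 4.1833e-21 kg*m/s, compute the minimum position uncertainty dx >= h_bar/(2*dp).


dx = h_bar / (2 * dp)
= 1.055e-34 / (2 * 4.1833e-21)
= 1.055e-34 / 8.3666e-21
= 1.2610e-14 m

1.2610e-14


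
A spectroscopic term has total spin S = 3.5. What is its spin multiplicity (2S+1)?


Spin multiplicity = 2S + 1
= 2 * 3.5 + 1
= 7.0 + 1
= 8

8


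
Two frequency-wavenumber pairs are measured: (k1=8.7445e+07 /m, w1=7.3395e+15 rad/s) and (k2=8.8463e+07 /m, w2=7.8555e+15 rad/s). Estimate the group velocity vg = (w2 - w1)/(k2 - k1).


vg = (w2 - w1) / (k2 - k1)
= (7.8555e+15 - 7.3395e+15) / (8.8463e+07 - 8.7445e+07)
= 5.1600e+14 / 1.0180e+06
= 5.0688e+08 m/s

5.0688e+08


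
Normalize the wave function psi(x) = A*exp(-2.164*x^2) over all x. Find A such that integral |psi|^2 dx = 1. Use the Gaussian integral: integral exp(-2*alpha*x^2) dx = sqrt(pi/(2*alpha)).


integral |psi|^2 dx = A^2 * sqrt(pi/(2*alpha)) = 1
A^2 = sqrt(2*alpha/pi)
= sqrt(2 * 2.164 / pi)
= 1.173731
A = sqrt(1.173731)
= 1.0834

1.0834


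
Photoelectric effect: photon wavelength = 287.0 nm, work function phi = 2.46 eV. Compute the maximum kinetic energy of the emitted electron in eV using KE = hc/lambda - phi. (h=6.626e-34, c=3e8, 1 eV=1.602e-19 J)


E_photon = hc / lambda
= (6.626e-34)(3e8) / (287.0e-9)
= 6.9261e-19 J
= 4.3234 eV
KE = E_photon - phi
= 4.3234 - 2.46
= 1.8634 eV

1.8634


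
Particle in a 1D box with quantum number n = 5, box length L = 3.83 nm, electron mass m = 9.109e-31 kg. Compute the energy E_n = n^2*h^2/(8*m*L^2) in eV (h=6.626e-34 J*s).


E = n^2 * h^2 / (8 * m * L^2)
= 5^2 * (6.626e-34)^2 / (8 * 9.109e-31 * (3.83e-9)^2)
= 25 * 4.3904e-67 / (8 * 9.109e-31 * 1.4669e-17)
= 1.0268e-19 J
= 0.6409 eV

0.6409


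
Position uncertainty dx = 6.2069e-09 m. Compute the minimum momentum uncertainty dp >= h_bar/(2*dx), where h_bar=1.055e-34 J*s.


dp = h_bar / (2 * dx)
= 1.055e-34 / (2 * 6.2069e-09)
= 1.055e-34 / 1.2414e-08
= 8.4986e-27 kg*m/s

8.4986e-27


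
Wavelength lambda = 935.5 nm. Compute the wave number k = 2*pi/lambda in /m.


k = 2 * pi / lambda
= 6.2832 / (935.5e-9)
= 6.2832 / 9.3550e-07
= 6.7164e+06 /m

6.7164e+06


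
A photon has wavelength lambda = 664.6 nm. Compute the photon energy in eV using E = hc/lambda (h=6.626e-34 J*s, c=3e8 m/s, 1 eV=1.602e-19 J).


E = hc / lambda
= (6.626e-34)(3e8) / (664.6e-9)
= 1.9878e-25 / 6.6460e-07
= 2.9910e-19 J
Converting to eV: 2.9910e-19 / 1.602e-19
= 1.867 eV

1.867


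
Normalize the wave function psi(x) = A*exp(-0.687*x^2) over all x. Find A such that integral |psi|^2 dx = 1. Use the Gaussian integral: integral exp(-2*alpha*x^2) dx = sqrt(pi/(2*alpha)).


integral |psi|^2 dx = A^2 * sqrt(pi/(2*alpha)) = 1
A^2 = sqrt(2*alpha/pi)
= sqrt(2 * 0.687 / pi)
= 0.66133
A = sqrt(0.66133)
= 0.8132

0.8132


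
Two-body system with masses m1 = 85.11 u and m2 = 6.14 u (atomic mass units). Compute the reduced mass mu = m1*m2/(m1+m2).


mu = m1 * m2 / (m1 + m2)
= 85.11 * 6.14 / (85.11 + 6.14)
= 522.5754 / 91.25
= 5.7269 u

5.7269


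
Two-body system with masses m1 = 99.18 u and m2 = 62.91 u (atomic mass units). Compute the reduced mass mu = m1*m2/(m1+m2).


mu = m1 * m2 / (m1 + m2)
= 99.18 * 62.91 / (99.18 + 62.91)
= 6239.4138 / 162.09
= 38.4935 u

38.4935


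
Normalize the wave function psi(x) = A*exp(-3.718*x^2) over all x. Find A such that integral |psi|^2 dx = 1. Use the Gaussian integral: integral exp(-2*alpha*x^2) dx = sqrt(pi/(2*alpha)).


integral |psi|^2 dx = A^2 * sqrt(pi/(2*alpha)) = 1
A^2 = sqrt(2*alpha/pi)
= sqrt(2 * 3.718 / pi)
= 1.53849
A = sqrt(1.53849)
= 1.2404

1.2404


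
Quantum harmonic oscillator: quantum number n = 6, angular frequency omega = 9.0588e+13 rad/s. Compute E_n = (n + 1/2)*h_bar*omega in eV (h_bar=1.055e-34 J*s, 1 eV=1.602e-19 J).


E = (n + 1/2) * h_bar * omega
= (6 + 0.5) * 1.055e-34 * 9.0588e+13
= 6.5 * 9.5570e-21
= 6.2121e-20 J
= 0.3878 eV

0.3878


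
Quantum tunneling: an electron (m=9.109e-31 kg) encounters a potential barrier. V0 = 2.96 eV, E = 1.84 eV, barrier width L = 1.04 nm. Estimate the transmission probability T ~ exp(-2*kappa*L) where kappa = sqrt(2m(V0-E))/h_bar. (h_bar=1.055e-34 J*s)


V0 - E = 1.12 eV = 1.7942e-19 J
kappa = sqrt(2 * m * (V0-E)) / h_bar
= sqrt(2 * 9.109e-31 * 1.7942e-19) / 1.055e-34
= 5.4192e+09 /m
2*kappa*L = 2 * 5.4192e+09 * 1.04e-9
= 11.272
T = exp(-11.272) = 1.272409e-05

1.272409e-05


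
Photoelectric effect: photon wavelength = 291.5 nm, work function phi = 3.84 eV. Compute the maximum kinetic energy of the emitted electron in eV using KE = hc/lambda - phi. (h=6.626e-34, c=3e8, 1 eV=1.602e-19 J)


E_photon = hc / lambda
= (6.626e-34)(3e8) / (291.5e-9)
= 6.8192e-19 J
= 4.2567 eV
KE = E_photon - phi
= 4.2567 - 3.84
= 0.4167 eV

0.4167


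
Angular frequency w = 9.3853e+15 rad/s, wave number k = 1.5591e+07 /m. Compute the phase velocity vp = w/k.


vp = w / k
= 9.3853e+15 / 1.5591e+07
= 6.0197e+08 m/s

6.0197e+08


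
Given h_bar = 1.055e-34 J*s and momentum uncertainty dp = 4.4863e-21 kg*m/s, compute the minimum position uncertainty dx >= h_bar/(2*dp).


dx = h_bar / (2 * dp)
= 1.055e-34 / (2 * 4.4863e-21)
= 1.055e-34 / 8.9726e-21
= 1.1758e-14 m

1.1758e-14


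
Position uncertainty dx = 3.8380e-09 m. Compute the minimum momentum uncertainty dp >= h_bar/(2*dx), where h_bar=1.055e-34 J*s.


dp = h_bar / (2 * dx)
= 1.055e-34 / (2 * 3.8380e-09)
= 1.055e-34 / 7.6760e-09
= 1.3744e-26 kg*m/s

1.3744e-26


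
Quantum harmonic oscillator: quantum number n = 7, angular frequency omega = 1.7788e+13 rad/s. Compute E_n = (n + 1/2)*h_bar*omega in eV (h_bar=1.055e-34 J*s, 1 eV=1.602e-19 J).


E = (n + 1/2) * h_bar * omega
= (7 + 0.5) * 1.055e-34 * 1.7788e+13
= 7.5 * 1.8766e-21
= 1.4075e-20 J
= 0.0879 eV

0.0879


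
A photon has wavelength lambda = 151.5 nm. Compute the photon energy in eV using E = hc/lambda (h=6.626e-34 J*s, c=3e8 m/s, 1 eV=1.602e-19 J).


E = hc / lambda
= (6.626e-34)(3e8) / (151.5e-9)
= 1.9878e-25 / 1.5150e-07
= 1.3121e-18 J
Converting to eV: 1.3121e-18 / 1.602e-19
= 8.1903 eV

8.1903


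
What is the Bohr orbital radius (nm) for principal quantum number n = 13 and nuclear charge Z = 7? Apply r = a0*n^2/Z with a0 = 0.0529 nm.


r = a0 * n^2 / Z
= 0.0529 * 13^2 / 7
= 0.0529 * 169 / 7
= 1.2772 nm

1.2772


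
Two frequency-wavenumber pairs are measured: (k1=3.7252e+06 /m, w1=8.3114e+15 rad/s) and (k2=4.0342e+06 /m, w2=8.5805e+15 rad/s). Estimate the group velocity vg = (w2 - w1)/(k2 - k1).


vg = (w2 - w1) / (k2 - k1)
= (8.5805e+15 - 8.3114e+15) / (4.0342e+06 - 3.7252e+06)
= 2.6910e+14 / 3.0900e+05
= 8.7087e+08 m/s

8.7087e+08


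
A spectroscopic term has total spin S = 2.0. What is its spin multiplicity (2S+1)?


Spin multiplicity = 2S + 1
= 2 * 2.0 + 1
= 4.0 + 1
= 5

5


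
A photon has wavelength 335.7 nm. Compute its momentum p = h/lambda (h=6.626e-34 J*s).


p = h / lambda
= 6.626e-34 / (335.7e-9)
= 6.626e-34 / 3.3570e-07
= 1.9738e-27 kg*m/s

1.9738e-27


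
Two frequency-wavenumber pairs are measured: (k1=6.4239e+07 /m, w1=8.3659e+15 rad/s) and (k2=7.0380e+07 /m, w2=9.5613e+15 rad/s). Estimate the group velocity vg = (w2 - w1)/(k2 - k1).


vg = (w2 - w1) / (k2 - k1)
= (9.5613e+15 - 8.3659e+15) / (7.0380e+07 - 6.4239e+07)
= 1.1954e+15 / 6.1410e+06
= 1.9466e+08 m/s

1.9466e+08


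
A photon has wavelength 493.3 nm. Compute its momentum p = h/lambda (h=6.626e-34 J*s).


p = h / lambda
= 6.626e-34 / (493.3e-9)
= 6.626e-34 / 4.9330e-07
= 1.3432e-27 kg*m/s

1.3432e-27


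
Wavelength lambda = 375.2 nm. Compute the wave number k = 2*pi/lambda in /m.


k = 2 * pi / lambda
= 6.2832 / (375.2e-9)
= 6.2832 / 3.7520e-07
= 1.6746e+07 /m

1.6746e+07


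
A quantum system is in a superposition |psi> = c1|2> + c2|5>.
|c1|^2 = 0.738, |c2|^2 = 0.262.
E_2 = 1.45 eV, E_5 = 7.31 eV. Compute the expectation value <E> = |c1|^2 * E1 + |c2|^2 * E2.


<E> = |c1|^2 * E1 + |c2|^2 * E2
= 0.738 * 1.45 + 0.262 * 7.31
= 1.0701 + 1.9152
= 2.9853 eV

2.9853


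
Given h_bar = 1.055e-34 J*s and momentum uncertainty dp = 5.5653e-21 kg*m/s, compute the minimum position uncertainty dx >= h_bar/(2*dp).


dx = h_bar / (2 * dp)
= 1.055e-34 / (2 * 5.5653e-21)
= 1.055e-34 / 1.1131e-20
= 9.4784e-15 m

9.4784e-15


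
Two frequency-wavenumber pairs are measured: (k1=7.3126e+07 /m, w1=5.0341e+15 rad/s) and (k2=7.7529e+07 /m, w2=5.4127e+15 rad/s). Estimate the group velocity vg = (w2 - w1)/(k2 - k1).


vg = (w2 - w1) / (k2 - k1)
= (5.4127e+15 - 5.0341e+15) / (7.7529e+07 - 7.3126e+07)
= 3.7860e+14 / 4.4030e+06
= 8.5987e+07 m/s

8.5987e+07
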